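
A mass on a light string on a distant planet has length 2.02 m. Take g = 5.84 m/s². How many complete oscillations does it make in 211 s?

57

T = 2π√(L/g) = 2π√(2.02/5.84) = 3.695 s.
Number of complete oscillations = ⌊211/3.695⌋ = ⌊57.10⌋ = 57.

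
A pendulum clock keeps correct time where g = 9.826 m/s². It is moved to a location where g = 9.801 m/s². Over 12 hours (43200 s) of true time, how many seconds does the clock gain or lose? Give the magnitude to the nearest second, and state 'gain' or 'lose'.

lose 55 s

The clock's period scales as T ∝ 1/√g, so T'/T = √(9.826/9.801) = 1.00127.
In 43200 s of true time the clock registers 43200/1.00127 = 43145.0 s, so it loses 55 s.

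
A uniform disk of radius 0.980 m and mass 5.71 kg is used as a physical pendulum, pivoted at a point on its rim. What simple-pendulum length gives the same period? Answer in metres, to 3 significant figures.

1.47 m

The equivalent simple-pendulum length is L_eq = I/(md), where I is about the pivot and d = 0.9800 m.
I_cm = ½mR² = 2.742 kg·m², so I = I_cm + md² = 2.742 + 5.484 = 8.226 kg·m².
L_eq = 8.226/(5.71 × 0.9800) = 1.47 m.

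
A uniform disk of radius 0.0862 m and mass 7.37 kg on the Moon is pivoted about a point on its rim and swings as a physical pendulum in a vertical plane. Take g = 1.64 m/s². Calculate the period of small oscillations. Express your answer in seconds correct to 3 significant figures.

I_cm = ½mr² = 0.02738 kg·m². The pivot is at distance d = 0.0862 m from the centre of mass.
By the parallel-axis theorem, I = I_cm + md² = 0.02738 + 0.05476 = 0.08214 kg·m².
T = 2π√(I/(mgd)) = 2π√(0.08214/(7.37 × 1.64 × 0.0862)) = 1.76 s.

1.76 s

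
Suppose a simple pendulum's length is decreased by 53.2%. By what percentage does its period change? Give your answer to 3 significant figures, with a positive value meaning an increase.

-31.6%

T ∝ √L, so T'/T = √(0.4680) = 0.6841.
Percentage change in T = (0.6841 − 1) × 100% = -31.6%.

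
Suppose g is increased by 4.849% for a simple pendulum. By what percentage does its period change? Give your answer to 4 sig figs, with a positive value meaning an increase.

T ∝ 1/√g, so T'/T = 1/√(1.0485) = 0.97660.
Percentage change in T = (0.97660 − 1) × 100% = -2.340%.

-2.340%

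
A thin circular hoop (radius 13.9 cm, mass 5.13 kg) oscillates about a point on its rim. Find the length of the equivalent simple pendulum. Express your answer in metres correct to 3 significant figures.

0.278 m

The equivalent simple-pendulum length is L_eq = I/(md), where I is about the pivot and d = 0.1390 m.
I_cm = mR² = 0.09912 kg·m², so I = I_cm + md² = 0.09912 + 0.09912 = 0.1982 kg·m².
L_eq = 0.1982/(5.13 × 0.1390) = 0.278 m.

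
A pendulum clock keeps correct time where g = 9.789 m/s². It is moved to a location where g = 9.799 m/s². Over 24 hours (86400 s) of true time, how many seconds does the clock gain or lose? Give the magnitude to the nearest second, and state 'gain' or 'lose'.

gain 44 s

The clock's period scales as T ∝ 1/√g, so T'/T = √(9.789/9.799) = 0.999490.
In 86400 s of true time the clock registers 86400/0.999490 = 86444.1 s, so it gains 44 s.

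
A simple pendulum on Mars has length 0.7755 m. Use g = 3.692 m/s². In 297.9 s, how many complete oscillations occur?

103

T = 2π√(L/g) = 2π√(0.7755/3.692) = 2.8797 s.
Number of complete oscillations = ⌊297.9/2.8797⌋ = ⌊103.45⌋ = 103.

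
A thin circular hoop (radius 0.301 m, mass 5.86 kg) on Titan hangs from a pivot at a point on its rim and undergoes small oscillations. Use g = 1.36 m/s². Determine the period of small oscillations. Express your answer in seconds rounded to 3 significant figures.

4.18 s

I_cm = mr² = 0.5309 kg·m². The pivot is at distance d = 0.301 m from the centre of mass.
By the parallel-axis theorem, I = I_cm + md² = 0.5309 + 0.5309 = 1.062 kg·m².
T = 2π√(I/(mgd)) = 2π√(1.062/(5.86 × 1.36 × 0.301)) = 4.18 s.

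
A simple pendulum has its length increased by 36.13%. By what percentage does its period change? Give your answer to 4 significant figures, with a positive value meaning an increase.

16.67%

T ∝ √L, so T'/T = √(1.3613) = 1.1667.
Percentage change in T = (1.1667 − 1) × 100% = 16.67%.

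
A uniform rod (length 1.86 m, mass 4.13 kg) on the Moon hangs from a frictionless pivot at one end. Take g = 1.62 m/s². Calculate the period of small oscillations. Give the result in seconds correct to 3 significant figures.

For a physical pendulum T = 2π√(I/(mgd)), with d = 0.9300 m from pivot to centre of mass.
I_cm = mL²/12 = 4.13 × 1.86²/12 = 1.191 kg·m²; I = I_cm + md² = 1.191 + 4.13 × 0.9300² = 4.763 kg·m².
T = 2π√(4.763/(4.13 × 1.62 × 0.9300)) = 5.50 s.

5.50 s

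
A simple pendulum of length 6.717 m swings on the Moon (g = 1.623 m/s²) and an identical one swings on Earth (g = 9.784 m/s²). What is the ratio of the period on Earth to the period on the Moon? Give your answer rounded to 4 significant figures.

T ∝ 1/√g, so T₂/T₁ = √(g₁/g₂) = √(1.623/9.784) = 0.4073.

0.4073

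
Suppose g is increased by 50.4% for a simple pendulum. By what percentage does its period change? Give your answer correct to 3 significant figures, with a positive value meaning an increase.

T ∝ 1/√g, so T'/T = 1/√(1.504) = 0.8154.
Percentage change in T = (0.8154 − 1) × 100% = -18.5%.

-18.5%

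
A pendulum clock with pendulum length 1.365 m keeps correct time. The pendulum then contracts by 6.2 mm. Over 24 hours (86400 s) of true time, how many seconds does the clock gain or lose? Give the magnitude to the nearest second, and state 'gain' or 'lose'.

T ∝ √L, so T'/T = √(1.35880/1.365) = 0.997726.
In 86400 s of true time the clock registers 86400/0.997726 = 86596.9 s, so it gains 197 s.

gain 197 s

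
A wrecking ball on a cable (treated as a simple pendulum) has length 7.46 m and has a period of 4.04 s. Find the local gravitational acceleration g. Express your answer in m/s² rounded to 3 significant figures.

18.0 m/s²

From T = 2π√(L/g), g = 4π²L/T² = 4π² × 7.46/4.040² = 18.0 m/s².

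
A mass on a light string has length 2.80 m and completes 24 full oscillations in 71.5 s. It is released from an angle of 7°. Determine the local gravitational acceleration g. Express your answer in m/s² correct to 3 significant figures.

T = 71.5/24 = 2.979 s.
From T = 2π√(L/g), g = 4π²L/T² = 4π² × 2.80/2.979² = 12.5 m/s².

12.5 m/s²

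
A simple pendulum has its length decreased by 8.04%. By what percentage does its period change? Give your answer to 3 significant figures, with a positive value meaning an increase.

T ∝ √L, so T'/T = √(0.9196) = 0.9590.
Percentage change in T = (0.9590 − 1) × 100% = -4.10%.

-4.10%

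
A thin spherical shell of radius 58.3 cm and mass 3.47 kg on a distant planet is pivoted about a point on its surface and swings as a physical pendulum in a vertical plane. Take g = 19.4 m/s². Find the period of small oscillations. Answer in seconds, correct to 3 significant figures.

1.41 s

I_cm = (2/3)mr² = 0.7863 kg·m². The pivot is at distance d = 0.583 m from the centre of mass.
By the parallel-axis theorem, I = I_cm + md² = 0.7863 + 1.179 = 1.966 kg·m².
T = 2π√(I/(mgd)) = 2π√(1.966/(3.47 × 19.4 × 0.583)) = 1.41 s.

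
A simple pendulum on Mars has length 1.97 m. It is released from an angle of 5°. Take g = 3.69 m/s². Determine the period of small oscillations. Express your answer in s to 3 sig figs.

4.59 s

T = 2π√(L/g) = 2π√(1.97/3.69) = 2π × 0.7307 = 4.59 s.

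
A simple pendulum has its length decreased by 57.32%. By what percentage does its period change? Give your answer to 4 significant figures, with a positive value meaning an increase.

T ∝ √L, so T'/T = √(0.42680) = 0.65330.
Percentage change in T = (0.65330 − 1) × 100% = -34.67%.

-34.67%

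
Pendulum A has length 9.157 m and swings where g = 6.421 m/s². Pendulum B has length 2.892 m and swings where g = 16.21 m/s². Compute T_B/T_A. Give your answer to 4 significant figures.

0.3537

T = 2π√(L/g), so T_B/T_A = √((L_B/g_B)/(L_A/g_A)) = √((2.892/16.21)/(9.157/6.421)) = 0.3537.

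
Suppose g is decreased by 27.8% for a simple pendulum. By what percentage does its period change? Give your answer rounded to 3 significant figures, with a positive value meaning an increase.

17.7%

T ∝ 1/√g, so T'/T = 1/√(0.7220) = 1.177.
Percentage change in T = (1.177 − 1) × 100% = 17.7%.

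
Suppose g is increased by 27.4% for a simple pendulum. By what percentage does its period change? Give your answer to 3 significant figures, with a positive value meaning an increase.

-11.4%

T ∝ 1/√g, so T'/T = 1/√(1.274) = 0.8860.
Percentage change in T = (0.8860 − 1) × 100% = -11.4%.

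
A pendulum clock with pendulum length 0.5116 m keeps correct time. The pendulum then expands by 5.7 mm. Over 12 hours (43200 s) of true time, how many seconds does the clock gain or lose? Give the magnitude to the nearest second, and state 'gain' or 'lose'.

lose 239 s

T ∝ √L, so T'/T = √(0.51730/0.5116) = 1.00556.
In 43200 s of true time the clock registers 43200/1.00556 = 42961.3 s, so it loses 239 s.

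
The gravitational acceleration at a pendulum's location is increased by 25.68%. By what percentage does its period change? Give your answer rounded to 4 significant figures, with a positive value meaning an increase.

-10.80%

T ∝ 1/√g, so T'/T = 1/√(1.2568) = 0.89200.
Percentage change in T = (0.89200 − 1) × 100% = -10.80%.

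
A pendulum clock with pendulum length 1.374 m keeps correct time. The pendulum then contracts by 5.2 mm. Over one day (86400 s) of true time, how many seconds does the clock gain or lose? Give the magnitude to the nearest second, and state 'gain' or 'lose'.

gain 164 s

T ∝ √L, so T'/T = √(1.36880/1.374) = 0.998106.
In 86400 s of true time the clock registers 86400/0.998106 = 86564.0 s, so it gains 164 s.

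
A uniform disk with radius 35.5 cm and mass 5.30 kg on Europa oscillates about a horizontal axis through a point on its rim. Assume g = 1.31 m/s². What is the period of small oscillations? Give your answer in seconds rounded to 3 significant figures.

I_cm = ½mr² = 0.3340 kg·m². The pivot is at distance d = 0.355 m from the centre of mass.
By the parallel-axis theorem, I = I_cm + md² = 0.3340 + 0.6679 = 1.002 kg·m².
T = 2π√(I/(mgd)) = 2π√(1.002/(5.30 × 1.31 × 0.355)) = 4.01 s.

4.01 s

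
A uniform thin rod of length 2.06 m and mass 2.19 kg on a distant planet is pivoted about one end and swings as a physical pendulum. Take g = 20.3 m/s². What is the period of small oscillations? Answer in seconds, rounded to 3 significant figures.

For a physical pendulum T = 2π√(I/(mgd)), with d = 1.030 m from pivot to centre of mass.
I_cm = mL²/12 = 2.19 × 2.06²/12 = 0.7745 kg·m²; I = I_cm + md² = 0.7745 + 2.19 × 1.030² = 3.098 kg·m².
T = 2π√(3.098/(2.19 × 20.3 × 1.030)) = 1.63 s.

1.63 s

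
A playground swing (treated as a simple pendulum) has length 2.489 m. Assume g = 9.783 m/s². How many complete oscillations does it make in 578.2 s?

T = 2π√(L/g) = 2π√(2.489/9.783) = 3.1692 s.
Number of complete oscillations = ⌊578.2/3.1692⌋ = ⌊182.44⌋ = 182.

182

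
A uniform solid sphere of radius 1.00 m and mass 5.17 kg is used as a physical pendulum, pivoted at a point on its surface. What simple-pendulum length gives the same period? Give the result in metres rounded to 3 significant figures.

The equivalent simple-pendulum length is L_eq = I/(md), where I is about the pivot and d = 1.000 m.
I_cm = (2/5)mR² = 2.068 kg·m², so I = I_cm + md² = 2.068 + 5.170 = 7.238 kg·m².
L_eq = 7.238/(5.17 × 1.000) = 1.40 m.

1.40 m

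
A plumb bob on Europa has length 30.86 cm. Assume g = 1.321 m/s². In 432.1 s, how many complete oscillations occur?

142

T = 2π√(L/g) = 2π√(0.3086/1.321) = 3.0369 s.
Number of complete oscillations = ⌊432.1/3.0369⌋ = ⌊142.28⌋ = 142.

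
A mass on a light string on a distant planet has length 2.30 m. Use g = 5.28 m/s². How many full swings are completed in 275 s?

66

T = 2π√(L/g) = 2π√(2.30/5.28) = 4.147 s.
Number of complete oscillations = ⌊275/4.147⌋ = ⌊66.31⌋ = 66.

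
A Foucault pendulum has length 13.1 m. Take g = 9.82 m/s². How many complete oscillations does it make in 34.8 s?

T = 2π√(L/g) = 2π√(13.1/9.82) = 7.257 s.
Number of complete oscillations = ⌊34.8/7.257⌋ = ⌊4.795⌋ = 4.

4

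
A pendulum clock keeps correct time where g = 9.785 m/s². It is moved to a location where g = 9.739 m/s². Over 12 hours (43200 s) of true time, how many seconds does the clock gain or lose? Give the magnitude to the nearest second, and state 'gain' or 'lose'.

The clock's period scales as T ∝ 1/√g, so T'/T = √(9.785/9.739) = 1.00236.
In 43200 s of true time the clock registers 43200/1.00236 = 43098.3 s, so it loses 102 s.

lose 102 s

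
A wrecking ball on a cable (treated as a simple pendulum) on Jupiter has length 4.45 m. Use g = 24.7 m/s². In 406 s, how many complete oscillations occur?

T = 2π√(L/g) = 2π√(4.45/24.7) = 2.667 s.
Number of complete oscillations = ⌊406/2.667⌋ = ⌊152.2⌋ = 152.

152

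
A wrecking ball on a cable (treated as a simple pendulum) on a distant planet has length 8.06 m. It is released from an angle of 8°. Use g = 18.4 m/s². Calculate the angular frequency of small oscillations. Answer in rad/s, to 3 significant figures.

1.51 rad/s

ω = √(g/L) = √(18.4/8.06) = 1.51 rad/s.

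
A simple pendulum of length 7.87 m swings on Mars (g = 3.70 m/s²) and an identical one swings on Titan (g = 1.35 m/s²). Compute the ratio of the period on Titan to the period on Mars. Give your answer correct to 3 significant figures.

T ∝ 1/√g, so T₂/T₁ = √(g₁/g₂) = √(3.70/1.35) = 1.66.

1.66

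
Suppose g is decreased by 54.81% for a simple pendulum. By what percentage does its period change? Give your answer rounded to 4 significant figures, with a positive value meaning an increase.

T ∝ 1/√g, so T'/T = 1/√(0.45190) = 1.4876.
Percentage change in T = (1.4876 − 1) × 100% = 48.76%.

48.76%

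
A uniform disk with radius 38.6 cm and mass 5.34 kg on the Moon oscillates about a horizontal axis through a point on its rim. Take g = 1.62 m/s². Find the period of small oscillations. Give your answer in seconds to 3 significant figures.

I_cm = ½mr² = 0.3978 kg·m². The pivot is at distance d = 0.386 m from the centre of mass.
By the parallel-axis theorem, I = I_cm + md² = 0.3978 + 0.7956 = 1.193 kg·m².
T = 2π√(I/(mgd)) = 2π√(1.193/(5.34 × 1.62 × 0.386)) = 3.76 s.

3.76 s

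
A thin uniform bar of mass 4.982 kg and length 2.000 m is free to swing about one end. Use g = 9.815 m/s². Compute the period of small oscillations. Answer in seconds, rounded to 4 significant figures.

For a physical pendulum T = 2π√(I/(mgd)), with d = 1.0000 m from pivot to centre of mass.
I_cm = mL²/12 = 4.982 × 2.000²/12 = 1.6607 kg·m²; I = I_cm + md² = 1.6607 + 4.982 × 1.0000² = 6.6427 kg·m².
T = 2π√(6.6427/(4.982 × 9.815 × 1.0000)) = 2.316 s.

2.316 s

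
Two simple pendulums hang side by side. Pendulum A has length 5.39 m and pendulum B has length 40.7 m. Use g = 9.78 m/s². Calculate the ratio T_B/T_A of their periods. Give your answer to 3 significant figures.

2.75

T ∝ √L, so T_B/T_A = √(L_B/L_A) = √(40.7/5.39) = 2.75.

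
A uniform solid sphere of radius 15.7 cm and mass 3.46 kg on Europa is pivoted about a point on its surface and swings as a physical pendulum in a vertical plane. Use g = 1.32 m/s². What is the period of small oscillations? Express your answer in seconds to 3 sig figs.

I_cm = (2/5)mr² = 0.03411 kg·m². The pivot is at distance d = 0.157 m from the centre of mass.
By the parallel-axis theorem, I = I_cm + md² = 0.03411 + 0.08529 = 0.1194 kg·m².
T = 2π√(I/(mgd)) = 2π√(0.1194/(3.46 × 1.32 × 0.157)) = 2.56 s.

2.56 s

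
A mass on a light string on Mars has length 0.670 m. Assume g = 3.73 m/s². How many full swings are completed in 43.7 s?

T = 2π√(L/g) = 2π√(0.670/3.73) = 2.663 s.
Number of complete oscillations = ⌊43.7/2.663⌋ = ⌊16.41⌋ = 16.

16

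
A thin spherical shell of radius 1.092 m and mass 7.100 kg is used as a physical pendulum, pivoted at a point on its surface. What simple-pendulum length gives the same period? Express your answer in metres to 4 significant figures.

1.820 m

The equivalent simple-pendulum length is L_eq = I/(md), where I is about the pivot and d = 1.0920 m.
I_cm = (2/3)mR² = 5.6443 kg·m², so I = I_cm + md² = 5.6443 + 8.4665 = 14.111 kg·m².
L_eq = 14.111/(7.100 × 1.0920) = 1.820 m.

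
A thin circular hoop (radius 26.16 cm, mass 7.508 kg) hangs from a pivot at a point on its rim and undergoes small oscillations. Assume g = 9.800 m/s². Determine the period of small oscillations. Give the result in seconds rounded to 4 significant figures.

1.452 s

I_cm = mr² = 0.51381 kg·m². The pivot is at distance d = 0.2616 m from the centre of mass.
By the parallel-axis theorem, I = I_cm + md² = 0.51381 + 0.51381 = 1.0276 kg·m².
T = 2π√(I/(mgd)) = 2π√(1.0276/(7.508 × 9.800 × 0.2616)) = 1.452 s.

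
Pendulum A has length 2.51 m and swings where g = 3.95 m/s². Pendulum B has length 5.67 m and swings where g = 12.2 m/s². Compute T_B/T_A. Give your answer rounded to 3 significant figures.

0.855

T = 2π√(L/g), so T_B/T_A = √((L_B/g_B)/(L_A/g_A)) = √((5.67/12.2)/(2.51/3.95)) = 0.855.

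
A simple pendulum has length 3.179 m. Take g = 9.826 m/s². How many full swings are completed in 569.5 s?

T = 2π√(L/g) = 2π√(3.179/9.826) = 3.5739 s.
Number of complete oscillations = ⌊569.5/3.5739⌋ = ⌊159.35⌋ = 159.

159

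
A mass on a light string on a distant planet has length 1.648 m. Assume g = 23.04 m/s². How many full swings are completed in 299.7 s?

T = 2π√(L/g) = 2π√(1.648/23.04) = 1.6804 s.
Number of complete oscillations = ⌊299.7/1.6804⌋ = ⌊178.35⌋ = 178.

178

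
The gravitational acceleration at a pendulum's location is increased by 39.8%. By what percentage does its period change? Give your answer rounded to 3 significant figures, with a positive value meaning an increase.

-15.4%

T ∝ 1/√g, so T'/T = 1/√(1.398) = 0.8458.
Percentage change in T = (0.8458 − 1) × 100% = -15.4%.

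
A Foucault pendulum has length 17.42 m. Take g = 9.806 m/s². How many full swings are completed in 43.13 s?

T = 2π√(L/g) = 2π√(17.42/9.806) = 8.3745 s.
Number of complete oscillations = ⌊43.13/8.3745⌋ = ⌊5.1502⌋ = 5.

5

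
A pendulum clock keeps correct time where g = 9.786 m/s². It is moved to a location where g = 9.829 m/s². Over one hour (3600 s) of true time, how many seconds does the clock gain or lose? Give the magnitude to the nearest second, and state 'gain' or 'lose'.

gain 8 s

The clock's period scales as T ∝ 1/√g, so T'/T = √(9.786/9.829) = 0.997810.
In 3600 s of true time the clock registers 3600/0.997810 = 3607.9 s, so it gains 8 s.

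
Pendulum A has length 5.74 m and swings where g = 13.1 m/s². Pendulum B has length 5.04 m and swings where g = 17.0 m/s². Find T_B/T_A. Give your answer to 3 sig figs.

0.823

T = 2π√(L/g), so T_B/T_A = √((L_B/g_B)/(L_A/g_A)) = √((5.04/17.0)/(5.74/13.1)) = 0.823.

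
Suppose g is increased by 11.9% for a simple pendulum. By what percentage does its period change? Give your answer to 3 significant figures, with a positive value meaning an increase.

T ∝ 1/√g, so T'/T = 1/√(1.119) = 0.9453.
Percentage change in T = (0.9453 − 1) × 100% = -5.47%.

-5.47%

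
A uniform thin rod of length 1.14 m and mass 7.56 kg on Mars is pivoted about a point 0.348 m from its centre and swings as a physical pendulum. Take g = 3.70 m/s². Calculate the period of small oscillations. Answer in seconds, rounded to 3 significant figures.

For a physical pendulum T = 2π√(I/(mgd)), with d = 0.3480 m from pivot to centre of mass.
I_cm = mL²/12 = 7.56 × 1.14²/12 = 0.8187 kg·m²; I = I_cm + md² = 0.8187 + 7.56 × 0.3480² = 1.734 kg·m².
T = 2π√(1.734/(7.56 × 3.70 × 0.3480)) = 2.65 s.

2.65 s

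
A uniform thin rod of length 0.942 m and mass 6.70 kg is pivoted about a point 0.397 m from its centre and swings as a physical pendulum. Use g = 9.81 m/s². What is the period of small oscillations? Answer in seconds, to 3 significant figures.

1.53 s

For a physical pendulum T = 2π√(I/(mgd)), with d = 0.3970 m from pivot to centre of mass.
I_cm = mL²/12 = 6.70 × 0.942²/12 = 0.4954 kg·m²; I = I_cm + md² = 0.4954 + 6.70 × 0.3970² = 1.551 kg·m².
T = 2π√(1.551/(6.70 × 9.81 × 0.3970)) = 1.53 s.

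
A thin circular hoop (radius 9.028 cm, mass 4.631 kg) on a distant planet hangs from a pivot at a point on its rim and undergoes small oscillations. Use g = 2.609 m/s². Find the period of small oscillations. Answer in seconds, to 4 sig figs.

I_cm = mr² = 0.037745 kg·m². The pivot is at distance d = 0.09028 m from the centre of mass.
By the parallel-axis theorem, I = I_cm + md² = 0.037745 + 0.037745 = 0.075490 kg·m².
T = 2π√(I/(mgd)) = 2π√(0.075490/(4.631 × 2.609 × 0.09028)) = 1.653 s.

1.653 s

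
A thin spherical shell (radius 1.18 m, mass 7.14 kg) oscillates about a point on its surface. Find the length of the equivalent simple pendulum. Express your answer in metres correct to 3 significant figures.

The equivalent simple-pendulum length is L_eq = I/(md), where I is about the pivot and d = 1.180 m.
I_cm = (2/3)mR² = 6.628 kg·m², so I = I_cm + md² = 6.628 + 9.942 = 16.57 kg·m².
L_eq = 16.57/(7.14 × 1.180) = 1.97 m.

1.97 m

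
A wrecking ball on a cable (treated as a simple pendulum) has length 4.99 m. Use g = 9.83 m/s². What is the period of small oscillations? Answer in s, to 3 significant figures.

T = 2π√(L/g) = 2π√(4.99/9.83) = 2π × 0.7125 = 4.48 s.

4.48 s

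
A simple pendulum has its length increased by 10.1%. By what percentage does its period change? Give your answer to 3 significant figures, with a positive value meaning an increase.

4.93%

T ∝ √L, so T'/T = √(1.101) = 1.049.
Percentage change in T = (1.049 − 1) × 100% = 4.93%.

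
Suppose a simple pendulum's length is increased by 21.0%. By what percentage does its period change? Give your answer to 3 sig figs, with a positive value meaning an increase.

10.0%

T ∝ √L, so T'/T = √(1.210) = 1.100.
Percentage change in T = (1.100 − 1) × 100% = 10.0%.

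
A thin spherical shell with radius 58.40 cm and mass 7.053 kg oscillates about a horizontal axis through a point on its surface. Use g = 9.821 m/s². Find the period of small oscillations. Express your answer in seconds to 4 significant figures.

I_cm = (2/3)mr² = 1.6036 kg·m². The pivot is at distance d = 0.5840 m from the centre of mass.
By the parallel-axis theorem, I = I_cm + md² = 1.6036 + 2.4055 = 4.0091 kg·m².
T = 2π√(I/(mgd)) = 2π√(4.0091/(7.053 × 9.821 × 0.5840)) = 1.978 s.

1.978 s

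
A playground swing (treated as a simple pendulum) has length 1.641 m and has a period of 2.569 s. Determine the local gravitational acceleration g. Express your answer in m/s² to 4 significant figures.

9.816 m/s²

From T = 2π√(L/g), g = 4π²L/T² = 4π² × 1.641/2.5690² = 9.816 m/s².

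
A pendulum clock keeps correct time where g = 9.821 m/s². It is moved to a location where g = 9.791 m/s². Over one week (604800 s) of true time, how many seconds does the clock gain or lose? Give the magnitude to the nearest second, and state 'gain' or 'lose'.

The clock's period scales as T ∝ 1/√g, so T'/T = √(9.821/9.791) = 1.00153.
In 604800 s of true time the clock registers 604800/1.00153 = 603875.6 s, so it loses 924 s.

lose 924 s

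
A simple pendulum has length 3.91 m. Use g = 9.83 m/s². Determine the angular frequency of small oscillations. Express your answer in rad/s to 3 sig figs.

ω = √(g/L) = √(9.83/3.91) = 1.59 rad/s.

1.59 rad/s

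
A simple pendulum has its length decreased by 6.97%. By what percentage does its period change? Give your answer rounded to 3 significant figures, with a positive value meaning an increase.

T ∝ √L, so T'/T = √(0.9303) = 0.9645.
Percentage change in T = (0.9645 − 1) × 100% = -3.55%.

-3.55%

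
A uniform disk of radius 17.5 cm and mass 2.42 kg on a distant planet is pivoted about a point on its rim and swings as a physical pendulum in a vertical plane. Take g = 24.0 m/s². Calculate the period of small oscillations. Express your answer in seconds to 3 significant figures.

I_cm = ½mr² = 0.03706 kg·m². The pivot is at distance d = 0.175 m from the centre of mass.
By the parallel-axis theorem, I = I_cm + md² = 0.03706 + 0.07411 = 0.1112 kg·m².
T = 2π√(I/(mgd)) = 2π√(0.1112/(2.42 × 24.0 × 0.175)) = 0.657 s.

0.657 s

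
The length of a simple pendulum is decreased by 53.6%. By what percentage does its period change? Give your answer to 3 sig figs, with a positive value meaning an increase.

T ∝ √L, so T'/T = √(0.4640) = 0.6812.
Percentage change in T = (0.6812 − 1) × 100% = -31.9%.

-31.9%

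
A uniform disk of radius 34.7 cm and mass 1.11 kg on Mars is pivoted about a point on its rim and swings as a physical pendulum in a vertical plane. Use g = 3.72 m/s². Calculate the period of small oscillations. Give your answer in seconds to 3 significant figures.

2.35 s

I_cm = ½mr² = 0.06683 kg·m². The pivot is at distance d = 0.347 m from the centre of mass.
By the parallel-axis theorem, I = I_cm + md² = 0.06683 + 0.1337 = 0.2005 kg·m².
T = 2π√(I/(mgd)) = 2π√(0.2005/(1.11 × 3.72 × 0.347)) = 2.35 s.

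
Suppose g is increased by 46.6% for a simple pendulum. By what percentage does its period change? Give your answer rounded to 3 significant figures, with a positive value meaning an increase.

-17.4%

T ∝ 1/√g, so T'/T = 1/√(1.466) = 0.8259.
Percentage change in T = (0.8259 − 1) × 100% = -17.4%.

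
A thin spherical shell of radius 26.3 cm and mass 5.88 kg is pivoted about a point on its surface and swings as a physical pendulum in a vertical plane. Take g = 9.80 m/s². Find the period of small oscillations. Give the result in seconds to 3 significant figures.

1.33 s

I_cm = (2/3)mr² = 0.2711 kg·m². The pivot is at distance d = 0.263 m from the centre of mass.
By the parallel-axis theorem, I = I_cm + md² = 0.2711 + 0.4067 = 0.6779 kg·m².
T = 2π√(I/(mgd)) = 2π√(0.6779/(5.88 × 9.80 × 0.263)) = 1.33 s.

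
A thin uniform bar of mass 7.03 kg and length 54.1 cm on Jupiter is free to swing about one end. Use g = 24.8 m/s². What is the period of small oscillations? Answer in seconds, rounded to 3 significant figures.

0.758 s

For a physical pendulum T = 2π√(I/(mgd)), with d = 0.2705 m from pivot to centre of mass.
I_cm = mL²/12 = 7.03 × 0.541²/12 = 0.1715 kg·m²; I = I_cm + md² = 0.1715 + 7.03 × 0.2705² = 0.6858 kg·m².
T = 2π√(0.6858/(7.03 × 24.8 × 0.2705)) = 0.758 s.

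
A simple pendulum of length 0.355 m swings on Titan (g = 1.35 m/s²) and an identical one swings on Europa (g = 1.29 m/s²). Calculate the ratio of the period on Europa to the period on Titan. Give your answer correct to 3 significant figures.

T ∝ 1/√g, so T₂/T₁ = √(g₁/g₂) = √(1.35/1.29) = 1.02.

1.02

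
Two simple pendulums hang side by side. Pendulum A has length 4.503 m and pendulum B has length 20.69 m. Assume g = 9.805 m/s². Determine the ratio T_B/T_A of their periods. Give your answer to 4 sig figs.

2.144

T ∝ √L, so T_B/T_A = √(L_B/L_A) = √(20.69/4.503) = 2.144.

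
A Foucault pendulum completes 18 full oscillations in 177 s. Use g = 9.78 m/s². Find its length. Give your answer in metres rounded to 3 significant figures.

24.0 m

T = 177/18 = 9.833 s.
From T = 2π√(L/g), L = gT²/(4π²) = 9.78 × 9.833²/(4π²) = 24.0 m.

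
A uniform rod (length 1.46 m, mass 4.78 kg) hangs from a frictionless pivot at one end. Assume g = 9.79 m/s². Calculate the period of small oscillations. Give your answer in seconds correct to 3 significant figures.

For a physical pendulum T = 2π√(I/(mgd)), with d = 0.7300 m from pivot to centre of mass.
I_cm = mL²/12 = 4.78 × 1.46²/12 = 0.8491 kg·m²; I = I_cm + md² = 0.8491 + 4.78 × 0.7300² = 3.396 kg·m².
T = 2π√(3.396/(4.78 × 9.79 × 0.7300)) = 1.98 s.

1.98 s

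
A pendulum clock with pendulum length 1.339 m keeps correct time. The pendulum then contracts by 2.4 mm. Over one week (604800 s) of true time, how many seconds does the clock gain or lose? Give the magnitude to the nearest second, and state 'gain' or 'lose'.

T ∝ √L, so T'/T = √(1.33660/1.339) = 0.999103.
In 604800 s of true time the clock registers 604800/0.999103 = 605342.7 s, so it gains 543 s.

gain 543 s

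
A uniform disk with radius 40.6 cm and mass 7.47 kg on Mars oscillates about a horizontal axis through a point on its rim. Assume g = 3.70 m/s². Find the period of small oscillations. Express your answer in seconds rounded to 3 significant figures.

I_cm = ½mr² = 0.6157 kg·m². The pivot is at distance d = 0.406 m from the centre of mass.
By the parallel-axis theorem, I = I_cm + md² = 0.6157 + 1.231 = 1.847 kg·m².
T = 2π√(I/(mgd)) = 2π√(1.847/(7.47 × 3.70 × 0.406)) = 2.55 s.

2.55 s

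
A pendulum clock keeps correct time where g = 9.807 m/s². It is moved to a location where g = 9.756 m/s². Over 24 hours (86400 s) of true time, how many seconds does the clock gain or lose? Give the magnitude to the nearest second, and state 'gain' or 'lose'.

lose 225 s

The clock's period scales as T ∝ 1/√g, so T'/T = √(9.807/9.756) = 1.00261.
In 86400 s of true time the clock registers 86400/1.00261 = 86175.1 s, so it loses 225 s.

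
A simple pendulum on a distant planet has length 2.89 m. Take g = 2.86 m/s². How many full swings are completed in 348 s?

55

T = 2π√(L/g) = 2π√(2.89/2.86) = 6.316 s.
Number of complete oscillations = ⌊348/6.316⌋ = ⌊55.10⌋ = 55.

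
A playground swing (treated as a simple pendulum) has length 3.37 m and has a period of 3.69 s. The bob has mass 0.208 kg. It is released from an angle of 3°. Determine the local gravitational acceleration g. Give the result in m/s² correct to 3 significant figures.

9.77 m/s²

From T = 2π√(L/g), g = 4π²L/T² = 4π² × 3.37/3.690² = 9.77 m/s².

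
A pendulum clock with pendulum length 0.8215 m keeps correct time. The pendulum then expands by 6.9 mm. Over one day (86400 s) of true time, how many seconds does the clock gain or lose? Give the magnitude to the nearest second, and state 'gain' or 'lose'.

lose 361 s

T ∝ √L, so T'/T = √(0.82840/0.8215) = 1.00419.
In 86400 s of true time the clock registers 86400/1.00419 = 86039.4 s, so it loses 361 s.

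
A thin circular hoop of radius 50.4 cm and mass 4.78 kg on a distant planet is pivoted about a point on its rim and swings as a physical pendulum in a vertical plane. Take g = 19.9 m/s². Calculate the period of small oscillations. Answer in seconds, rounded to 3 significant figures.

I_cm = mr² = 1.214 kg·m². The pivot is at distance d = 0.504 m from the centre of mass.
By the parallel-axis theorem, I = I_cm + md² = 1.214 + 1.214 = 2.428 kg·m².
T = 2π√(I/(mgd)) = 2π√(2.428/(4.78 × 19.9 × 0.504)) = 1.41 s.

1.41 s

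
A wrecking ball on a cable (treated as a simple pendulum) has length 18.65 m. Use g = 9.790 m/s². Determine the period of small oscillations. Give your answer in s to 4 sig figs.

8.672 s

T = 2π√(L/g) = 2π√(18.65/9.790) = 2π × 1.3802 = 8.672 s.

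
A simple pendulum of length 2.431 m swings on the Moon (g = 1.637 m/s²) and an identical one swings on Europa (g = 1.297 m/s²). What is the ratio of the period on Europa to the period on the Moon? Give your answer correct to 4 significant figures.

T ∝ 1/√g, so T₂/T₁ = √(g₁/g₂) = √(1.637/1.297) = 1.123.

1.123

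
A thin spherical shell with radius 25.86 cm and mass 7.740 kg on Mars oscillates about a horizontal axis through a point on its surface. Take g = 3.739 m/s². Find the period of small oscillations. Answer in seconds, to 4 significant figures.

2.133 s

I_cm = (2/3)mr² = 0.34507 kg·m². The pivot is at distance d = 0.2586 m from the centre of mass.
By the parallel-axis theorem, I = I_cm + md² = 0.34507 + 0.51760 = 0.86267 kg·m².
T = 2π√(I/(mgd)) = 2π√(0.86267/(7.740 × 3.739 × 0.2586)) = 2.133 s.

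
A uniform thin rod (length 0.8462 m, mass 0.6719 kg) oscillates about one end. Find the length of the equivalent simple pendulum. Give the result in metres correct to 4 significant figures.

0.5641 m

The equivalent simple-pendulum length is L_eq = I/(md), where I is about the pivot and d = 0.42310 m.
I_cm = (1/12)mL² = 0.040093 kg·m², so I = I_cm + md² = 0.040093 + 0.12028 = 0.16037 kg·m².
L_eq = 0.16037/(0.6719 × 0.42310) = 0.5641 m.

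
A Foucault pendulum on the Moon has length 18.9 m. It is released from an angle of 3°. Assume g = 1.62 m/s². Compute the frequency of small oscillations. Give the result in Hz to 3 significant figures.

0.0466 Hz

T = 2π√(L/g) = 2π√(18.9/1.62) = 21.46 s, so f = 1/T = 0.0466 Hz.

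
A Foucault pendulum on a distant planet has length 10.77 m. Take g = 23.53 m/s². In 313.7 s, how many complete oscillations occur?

T = 2π√(L/g) = 2π√(10.77/23.53) = 4.2509 s.
Number of complete oscillations = ⌊313.7/4.2509⌋ = ⌊73.797⌋ = 73.

73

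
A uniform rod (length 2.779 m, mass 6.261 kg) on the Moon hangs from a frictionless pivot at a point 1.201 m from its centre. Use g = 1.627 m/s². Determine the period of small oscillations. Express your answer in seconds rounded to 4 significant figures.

6.492 s

For a physical pendulum T = 2π√(I/(mgd)), with d = 1.2010 m from pivot to centre of mass.
I_cm = mL²/12 = 6.261 × 2.779²/12 = 4.0294 kg·m²; I = I_cm + md² = 4.0294 + 6.261 × 1.2010² = 13.060 kg·m².
T = 2π√(13.060/(6.261 × 1.627 × 1.2010)) = 6.492 s.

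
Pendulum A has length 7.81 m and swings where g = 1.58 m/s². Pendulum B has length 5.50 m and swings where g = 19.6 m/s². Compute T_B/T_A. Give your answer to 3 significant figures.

0.238

T = 2π√(L/g), so T_B/T_A = √((L_B/g_B)/(L_A/g_A)) = √((5.50/19.6)/(7.81/1.58)) = 0.238.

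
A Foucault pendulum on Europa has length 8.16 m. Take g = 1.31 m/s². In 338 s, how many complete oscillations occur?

T = 2π√(L/g) = 2π√(8.16/1.31) = 15.68 s.
Number of complete oscillations = ⌊338/15.68⌋ = ⌊21.55⌋ = 21.

21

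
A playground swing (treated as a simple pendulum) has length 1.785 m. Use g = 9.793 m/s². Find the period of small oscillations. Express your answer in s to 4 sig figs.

T = 2π√(L/g) = 2π√(1.785/9.793) = 2π × 0.42693 = 2.683 s.

2.683 s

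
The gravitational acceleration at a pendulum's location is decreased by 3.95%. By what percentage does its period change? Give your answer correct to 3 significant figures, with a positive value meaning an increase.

T ∝ 1/√g, so T'/T = 1/√(0.9605) = 1.020.
Percentage change in T = (1.020 − 1) × 100% = 2.04%.

2.04%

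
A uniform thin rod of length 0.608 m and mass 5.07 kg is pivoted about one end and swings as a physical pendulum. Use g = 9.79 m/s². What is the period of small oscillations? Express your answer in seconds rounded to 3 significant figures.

For a physical pendulum T = 2π√(I/(mgd)), with d = 0.3040 m from pivot to centre of mass.
I_cm = mL²/12 = 5.07 × 0.608²/12 = 0.1562 kg·m²; I = I_cm + md² = 0.1562 + 5.07 × 0.3040² = 0.6247 kg·m².
T = 2π√(0.6247/(5.07 × 9.79 × 0.3040)) = 1.28 s.

1.28 s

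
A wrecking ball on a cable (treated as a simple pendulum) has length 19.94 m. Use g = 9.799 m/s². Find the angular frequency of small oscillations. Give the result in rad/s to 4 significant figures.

ω = √(g/L) = √(9.799/19.94) = 0.7010 rad/s.

0.7010 rad/s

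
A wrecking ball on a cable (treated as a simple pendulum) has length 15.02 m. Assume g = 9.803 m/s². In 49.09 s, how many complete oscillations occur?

T = 2π√(L/g) = 2π√(15.02/9.803) = 7.7774 s.
Number of complete oscillations = ⌊49.09/7.7774⌋ = ⌊6.3119⌋ = 6.

6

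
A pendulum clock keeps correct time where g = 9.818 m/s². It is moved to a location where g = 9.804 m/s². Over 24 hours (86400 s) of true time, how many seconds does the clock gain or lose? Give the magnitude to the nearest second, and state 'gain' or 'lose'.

lose 62 s

The clock's period scales as T ∝ 1/√g, so T'/T = √(9.818/9.804) = 1.00071.
In 86400 s of true time the clock registers 86400/1.00071 = 86338.4 s, so it loses 62 s.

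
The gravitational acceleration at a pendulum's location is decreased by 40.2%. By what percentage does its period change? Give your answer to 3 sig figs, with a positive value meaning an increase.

T ∝ 1/√g, so T'/T = 1/√(0.5980) = 1.293.
Percentage change in T = (1.293 − 1) × 100% = 29.3%.

29.3%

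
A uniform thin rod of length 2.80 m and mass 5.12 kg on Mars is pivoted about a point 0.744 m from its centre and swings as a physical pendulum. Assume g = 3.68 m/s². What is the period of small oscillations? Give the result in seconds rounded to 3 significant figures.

4.17 s

For a physical pendulum T = 2π√(I/(mgd)), with d = 0.7440 m from pivot to centre of mass.
I_cm = mL²/12 = 5.12 × 2.80²/12 = 3.345 kg·m²; I = I_cm + md² = 3.345 + 5.12 × 0.7440² = 6.179 kg·m².
T = 2π√(6.179/(5.12 × 3.68 × 0.7440)) = 4.17 s.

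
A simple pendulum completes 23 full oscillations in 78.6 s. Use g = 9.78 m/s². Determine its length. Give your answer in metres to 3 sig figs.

T = 78.6/23 = 3.417 s.
From T = 2π√(L/g), L = gT²/(4π²) = 9.78 × 3.417²/(4π²) = 2.89 m.

2.89 m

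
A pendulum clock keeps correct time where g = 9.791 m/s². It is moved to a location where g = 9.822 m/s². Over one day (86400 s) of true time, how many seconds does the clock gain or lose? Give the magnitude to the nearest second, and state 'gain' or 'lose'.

The clock's period scales as T ∝ 1/√g, so T'/T = √(9.791/9.822) = 0.998421.
In 86400 s of true time the clock registers 86400/0.998421 = 86536.7 s, so it gains 137 s.

gain 137 s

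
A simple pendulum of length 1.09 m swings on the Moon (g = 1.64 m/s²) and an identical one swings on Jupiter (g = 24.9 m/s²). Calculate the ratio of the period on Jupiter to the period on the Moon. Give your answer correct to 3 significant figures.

0.257

T ∝ 1/√g, so T₂/T₁ = √(g₁/g₂) = √(1.64/24.9) = 0.257.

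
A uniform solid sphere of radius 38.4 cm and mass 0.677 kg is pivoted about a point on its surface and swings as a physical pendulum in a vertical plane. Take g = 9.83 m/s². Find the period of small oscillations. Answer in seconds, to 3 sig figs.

1.47 s

I_cm = (2/5)mr² = 0.03993 kg·m². The pivot is at distance d = 0.384 m from the centre of mass.
By the parallel-axis theorem, I = I_cm + md² = 0.03993 + 0.09983 = 0.1398 kg·m².
T = 2π√(I/(mgd)) = 2π√(0.1398/(0.677 × 9.83 × 0.384)) = 1.47 s.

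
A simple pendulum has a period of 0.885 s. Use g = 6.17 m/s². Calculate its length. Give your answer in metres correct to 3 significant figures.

0.122 m

From T = 2π√(L/g), L = gT²/(4π²) = 6.17 × 0.8850²/(4π²) = 0.122 m.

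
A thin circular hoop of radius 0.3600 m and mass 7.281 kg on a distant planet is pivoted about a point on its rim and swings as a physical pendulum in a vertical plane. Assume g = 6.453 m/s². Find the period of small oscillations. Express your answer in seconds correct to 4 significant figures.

2.099 s

I_cm = mr² = 0.94362 kg·m². The pivot is at distance d = 0.3600 m from the centre of mass.
By the parallel-axis theorem, I = I_cm + md² = 0.94362 + 0.94362 = 1.8872 kg·m².
T = 2π√(I/(mgd)) = 2π√(1.8872/(7.281 × 6.453 × 0.3600)) = 2.099 s.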